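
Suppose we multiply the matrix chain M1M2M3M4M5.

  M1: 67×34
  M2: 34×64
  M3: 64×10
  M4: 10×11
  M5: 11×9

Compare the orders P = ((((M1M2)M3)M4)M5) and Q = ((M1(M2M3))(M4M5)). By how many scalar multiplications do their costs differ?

Order P = ((((M1M2)M3)M4)M5): (M1M2): 67×34 by 34×64 → 67×64, cost 67·34·64 = 145792; ((M1M2)M3): 67×64 by 64×10 → 67×10, cost 67·64·10 = 42880; cumulative 188672; (((M1M2)M3)M4): 67×10 by 10×11 → 67×11, cost 67·10·11 = 7370; cumulative 196042; ((((M1M2)M3)M4)M5): 67×11 by 11×9 → 67×9, cost 67·11·9 = 6633; cumulative 202675. Total 202675.
Order Q = ((M1(M2M3))(M4M5)): (M2M3): 34×64 by 64×10 → 34×10, cost 34·64·10 = 21760; (M1(M2M3)): 67×34 by 34×10 → 67×10, cost 67·34·10 = 22780; cumulative 44540; (M4M5): 10×11 by 11×9 → 10×9, cost 10·11·9 = 990; ((M1(M2M3))(M4M5)): 67×10 by 10×9 → 67×9, cost 67·10·9 = 6030; cumulative 51560. Total 51560.
Difference: |202675 − 51560| = 151115.

151115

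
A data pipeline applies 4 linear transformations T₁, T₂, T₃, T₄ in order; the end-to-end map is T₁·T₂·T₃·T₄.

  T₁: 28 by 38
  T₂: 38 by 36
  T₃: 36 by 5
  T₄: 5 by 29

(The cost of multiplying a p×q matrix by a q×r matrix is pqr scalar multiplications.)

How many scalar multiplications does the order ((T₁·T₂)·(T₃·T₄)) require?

72756

(T₁·T₂): 28×38 by 38×36 → 28×36, cost 28·38·36 = 38304
(T₃·T₄): 36×5 by 5×29 → 36×29, cost 36·5·29 = 5220
((T₁·T₂)·(T₃·T₄)): 28×36 by 36×29 → 28×29, cost 28·36·29 = 29232; cumulative 72756
Total: 72756 scalar multiplications.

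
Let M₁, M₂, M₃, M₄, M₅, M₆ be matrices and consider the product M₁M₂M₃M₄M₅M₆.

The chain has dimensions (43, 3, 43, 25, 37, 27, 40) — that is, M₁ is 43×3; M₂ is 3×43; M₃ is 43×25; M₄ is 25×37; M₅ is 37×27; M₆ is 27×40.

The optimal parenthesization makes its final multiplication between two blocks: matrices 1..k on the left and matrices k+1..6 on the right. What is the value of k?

1

Adjacent pairs: M₁M₂ = 43·3·43 = 5547; M₂M₃ = 3·43·25 = 3225; M₃M₄ = 43·25·37 = 39775; M₄M₅ = 25·37·27 = 24975; M₅M₆ = 37·27·40 = 39960.
Length 3: M₁..M₃: k=1: 0+3225+43·3·25=6450; k=2: 5547+0+43·43·25=51772 → min 6450 | M₂..M₄: k=2: 0+39775+3·43·37=44548; k=3: 3225+0+3·25·37=6000 → min 6000 | M₃..M₅: k=3: 0+24975+43·25·27=54000; k=4: 39775+0+43·37·27=82732 → min 54000 | M₄..M₆: k=4: 0+39960+25·37·40=76960; k=5: 24975+0+25·27·40=51975 → min 51975.
Length 4: M₁..M₄: k=1: 0+6000+43·3·37=10773; k=2: 5547+39775+43·43·37=113735; k=3: 6450+0+43·25·37=46225 → min 10773 | M₂..M₅: k=2: 0+54000+3·43·27=57483; k=3: 3225+24975+3·25·27=30225; k=4: 6000+0+3·37·27=8997 → min 8997 | M₃..M₆: k=3: 0+51975+43·25·40=94975; k=4: 39775+39960+43·37·40=143375; k=5: 54000+0+43·27·40=100440 → min 94975.
Length 5: M₁..M₅: k=1: 0+8997+43·3·27=12480; k=2: 5547+54000+43·43·27=109470; k=3: 6450+24975+43·25·27=60450; k=4: 10773+0+43·37·27=53730 → min 12480 | M₂..M₆: k=2: 0+94975+3·43·40=100135; k=3: 3225+51975+3·25·40=58200; k=4: 6000+39960+3·37·40=50400; k=5: 8997+0+3·27·40=12237 → min 12237.
Top-level splits: k=1: (M₁..M₁)·(M₂..M₆) → 0+12237+43·3·40 = 17397; k=2: (M₁..M₂)·(M₃..M₆) → 5547+94975+43·43·40 = 174482; k=3: (M₁..M₃)·(M₄..M₆) → 6450+51975+43·25·40 = 101425; k=4: (M₁..M₄)·(M₅..M₆) → 10773+39960+43·37·40 = 114373; k=5: (M₁..M₅)·(M₆..M₆) → 12480+0+43·27·40 = 58920.
Best split is after M₁, i.e. k = 1.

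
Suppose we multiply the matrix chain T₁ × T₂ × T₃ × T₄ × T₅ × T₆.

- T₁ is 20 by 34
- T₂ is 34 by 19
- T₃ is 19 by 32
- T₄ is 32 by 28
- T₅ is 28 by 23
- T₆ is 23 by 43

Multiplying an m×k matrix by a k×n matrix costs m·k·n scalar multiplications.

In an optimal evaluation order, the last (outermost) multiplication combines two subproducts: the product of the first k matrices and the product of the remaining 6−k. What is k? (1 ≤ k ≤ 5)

5

Adjacent pairs: T₁T₂ = 20·34·19 = 12920; T₂T₃ = 34·19·32 = 20672; T₃T₄ = 19·32·28 = 17024; T₄T₅ = 32·28·23 = 20608; T₅T₆ = 28·23·43 = 27692.
Length 3: T₁..T₃: k=1: 0+20672+20·34·32=42432; k=2: 12920+0+20·19·32=25080 → min 25080 | T₂..T₄: k=2: 0+17024+34·19·28=35112; k=3: 20672+0+34·32·28=51136 → min 35112 | T₃..T₅: k=3: 0+20608+19·32·23=34592; k=4: 17024+0+19·28·23=29260 → min 29260 | T₄..T₆: k=4: 0+27692+32·28·43=66220; k=5: 20608+0+32·23·43=52256 → min 52256.
Length 4: T₁..T₄: k=1: 0+35112+20·34·28=54152; k=2: 12920+17024+20·19·28=40584; k=3: 25080+0+20·32·28=43000 → min 40584 | T₂..T₅: k=2: 0+29260+34·19·23=44118; k=3: 20672+20608+34·32·23=66304; k=4: 35112+0+34·28·23=57008 → min 44118 | T₃..T₆: k=3: 0+52256+19·32·43=78400; k=4: 17024+27692+19·28·43=67592; k=5: 29260+0+19·23·43=48051 → min 48051.
Length 5: T₁..T₅: k=1: 0+44118+20·34·23=59758; k=2: 12920+29260+20·19·23=50920; k=3: 25080+20608+20·32·23=60408; k=4: 40584+0+20·28·23=53464 → min 50920 | T₂..T₆: k=2: 0+48051+34·19·43=75829; k=3: 20672+52256+34·32·43=119712; k=4: 35112+27692+34·28·43=103740; k=5: 44118+0+34·23·43=77744 → min 75829.
Top-level splits: k=1: (T₁..T₁)·(T₂..T₆) → 0+75829+20·34·43 = 105069; k=2: (T₁..T₂)·(T₃..T₆) → 12920+48051+20·19·43 = 77311; k=3: (T₁..T₃)·(T₄..T₆) → 25080+52256+20·32·43 = 104856; k=4: (T₁..T₄)·(T₅..T₆) → 40584+27692+20·28·43 = 92356; k=5: (T₁..T₅)·(T₆..T₆) → 50920+0+20·23·43 = 70700.
Best split is after T₅, i.e. k = 5.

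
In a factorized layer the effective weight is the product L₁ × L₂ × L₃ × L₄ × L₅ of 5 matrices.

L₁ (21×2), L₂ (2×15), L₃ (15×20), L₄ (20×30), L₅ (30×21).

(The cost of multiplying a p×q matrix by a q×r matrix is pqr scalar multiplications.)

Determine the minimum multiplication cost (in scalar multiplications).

Adjacent pairs: L₁L₂ = 21·2·15 = 630; L₂L₃ = 2·15·20 = 600; L₃L₄ = 15·20·30 = 9000; L₄L₅ = 20·30·21 = 12600.
Length 3: L₁..L₃: k=1: 0+600+21·2·20=1440; k=2: 630+0+21·15·20=6930 → min 1440 | L₂..L₄: k=2: 0+9000+2·15·30=9900; k=3: 600+0+2·20·30=1800 → min 1800 | L₃..L₅: k=3: 0+12600+15·20·21=18900; k=4: 9000+0+15·30·21=18450 → min 18450.
Length 4: L₁..L₄: k=1: 0+1800+21·2·30=3060; k=2: 630+9000+21·15·30=19080; k=3: 1440+0+21·20·30=14040 → min 3060 | L₂..L₅: k=2: 0+18450+2·15·21=19080; k=3: 600+12600+2·20·21=14040; k=4: 1800+0+2·30·21=3060 → min 3060.
Length 5: L₁..L₅: k=1: 0+3060+21·2·21=3942; k=2: 630+18450+21·15·21=25695; k=3: 1440+12600+21·20·21=22860; k=4: 3060+0+21·30·21=16290 → min 3942.
Optimal order: (L₁ × (((L₂ × L₃) × L₄) × L₅)) with cost 3942.

3942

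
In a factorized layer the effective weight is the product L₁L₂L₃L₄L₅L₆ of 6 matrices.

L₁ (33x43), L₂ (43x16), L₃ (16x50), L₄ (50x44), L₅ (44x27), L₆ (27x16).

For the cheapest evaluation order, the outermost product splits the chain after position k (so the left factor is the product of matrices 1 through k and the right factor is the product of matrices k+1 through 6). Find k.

Adjacent pairs: L₁L₂ = 33·43·16 = 22704; L₂L₃ = 43·16·50 = 34400; L₃L₄ = 16·50·44 = 35200; L₄L₅ = 50·44·27 = 59400; L₅L₆ = 44·27·16 = 19008.
Length 3: L₁..L₃: k=1: 0+34400+33·43·50=105350; k=2: 22704+0+33·16·50=49104 → min 49104 | L₂..L₄: k=2: 0+35200+43·16·44=65472; k=3: 34400+0+43·50·44=129000 → min 65472 | L₃..L₅: k=3: 0+59400+16·50·27=81000; k=4: 35200+0+16·44·27=54208 → min 54208 | L₄..L₆: k=4: 0+19008+50·44·16=54208; k=5: 59400+0+50·27·16=81000 → min 54208.
Length 4: L₁..L₄: k=1: 0+65472+33·43·44=127908; k=2: 22704+35200+33·16·44=81136; k=3: 49104+0+33·50·44=121704 → min 81136 | L₂..L₅: k=2: 0+54208+43·16·27=72784; k=3: 34400+59400+43·50·27=151850; k=4: 65472+0+43·44·27=116556 → min 72784 | L₃..L₆: k=3: 0+54208+16·50·16=67008; k=4: 35200+19008+16·44·16=65472; k=5: 54208+0+16·27·16=61120 → min 61120.
Length 5: L₁..L₅: k=1: 0+72784+33·43·27=111097; k=2: 22704+54208+33·16·27=91168; k=3: 49104+59400+33·50·27=153054; k=4: 81136+0+33·44·27=120340 → min 91168 | L₂..L₆: k=2: 0+61120+43·16·16=72128; k=3: 34400+54208+43·50·16=123008; k=4: 65472+19008+43·44·16=114752; k=5: 72784+0+43·27·16=91360 → min 72128.
Top-level splits: k=1: (L₁..L₁)·(L₂..L₆) → 0+72128+33·43·16 = 94832; k=2: (L₁..L₂)·(L₃..L₆) → 22704+61120+33·16·16 = 92272; k=3: (L₁..L₃)·(L₄..L₆) → 49104+54208+33·50·16 = 129712; k=4: (L₁..L₄)·(L₅..L₆) → 81136+19008+33·44·16 = 123376; k=5: (L₁..L₅)·(L₆..L₆) → 91168+0+33·27·16 = 105424.
Best split is after L₂, i.e. k = 2.

2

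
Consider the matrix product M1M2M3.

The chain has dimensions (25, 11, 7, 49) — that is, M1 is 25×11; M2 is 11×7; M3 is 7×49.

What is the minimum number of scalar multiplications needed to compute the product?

10500

Order (M1(M2M3)): (M2M3): 11×7 by 7×49 → 11×49, cost 11·7·49 = 3773; (M1(M2M3)): 25×11 by 11×49 → 25×49, cost 25·11·49 = 13475; cumulative 17248. Total 17248.
Order ((M1M2)M3): (M1M2): 25×11 by 11×7 → 25×7, cost 25·11·7 = 1925; ((M1M2)M3): 25×7 by 7×49 → 25×49, cost 25·7·49 = 8575; cumulative 10500. Total 10500.
Minimum: 10500.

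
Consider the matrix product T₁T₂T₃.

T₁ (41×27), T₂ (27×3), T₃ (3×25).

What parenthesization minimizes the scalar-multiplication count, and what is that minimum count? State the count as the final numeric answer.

6396

(T₁(T₂T₃)): cost 29700.
((T₁T₂)T₃): cost 6396.
Optimal: ((T₁T₂)T₃) with cost 6396.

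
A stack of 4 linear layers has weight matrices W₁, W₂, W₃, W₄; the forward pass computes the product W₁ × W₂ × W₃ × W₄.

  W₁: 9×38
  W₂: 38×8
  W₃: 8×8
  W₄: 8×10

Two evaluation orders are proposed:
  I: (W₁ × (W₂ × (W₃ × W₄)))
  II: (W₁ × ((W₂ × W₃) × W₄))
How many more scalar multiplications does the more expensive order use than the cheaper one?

Order I = (W₁ × (W₂ × (W₃ × W₄))): (W₃ × W₄): 8×8 by 8×10 → 8×10, cost 8·8·10 = 640; (W₂ × (W₃ × W₄)): 38×8 by 8×10 → 38×10, cost 38·8·10 = 3040; cumulative 3680; (W₁ × (W₂ × (W₃ × W₄))): 9×38 by 38×10 → 9×10, cost 9·38·10 = 3420; cumulative 7100. Total 7100.
Order II = (W₁ × ((W₂ × W₃) × W₄)): (W₂ × W₃): 38×8 by 8×8 → 38×8, cost 38·8·8 = 2432; ((W₂ × W₃) × W₄): 38×8 by 8×10 → 38×10, cost 38·8·10 = 3040; cumulative 5472; (W₁ × ((W₂ × W₃) × W₄)): 9×38 by 38×10 → 9×10, cost 9·38·10 = 3420; cumulative 8892. Total 8892.
Difference: |7100 − 8892| = 1792.

1792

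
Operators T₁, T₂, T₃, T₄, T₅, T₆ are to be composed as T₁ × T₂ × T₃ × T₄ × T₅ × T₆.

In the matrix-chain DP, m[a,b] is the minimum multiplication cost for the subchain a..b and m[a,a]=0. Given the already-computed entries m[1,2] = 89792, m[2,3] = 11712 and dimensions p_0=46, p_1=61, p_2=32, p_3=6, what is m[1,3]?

28548

m[1,3] = min over k∈[1,2] of m[1,k]+m[k+1,3]+p_{0}·p_k·p_{3}.
k=1: 0 + 11712 + 46·61·6 = 28548; k=2: 89792 + 0 + 46·32·6 = 98624.
Minimum: 28548 at k=1.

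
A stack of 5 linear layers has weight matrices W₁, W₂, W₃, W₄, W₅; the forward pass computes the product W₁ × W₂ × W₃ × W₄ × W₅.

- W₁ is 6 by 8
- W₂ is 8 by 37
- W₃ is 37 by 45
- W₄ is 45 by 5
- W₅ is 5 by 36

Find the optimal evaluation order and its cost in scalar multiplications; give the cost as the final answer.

Adjacent pairs: W₁W₂ = 6·8·37 = 1776; W₂W₃ = 8·37·45 = 13320; W₃W₄ = 37·45·5 = 8325; W₄W₅ = 45·5·36 = 8100.
Length 3: W₁..W₃: k=1: 0+13320+6·8·45=15480; k=2: 1776+0+6·37·45=11766 → min 11766 | W₂..W₄: k=2: 0+8325+8·37·5=9805; k=3: 13320+0+8·45·5=15120 → min 9805 | W₃..W₅: k=3: 0+8100+37·45·36=68040; k=4: 8325+0+37·5·36=14985 → min 14985.
Length 4: W₁..W₄: k=1: 0+9805+6·8·5=10045; k=2: 1776+8325+6·37·5=11211; k=3: 11766+0+6·45·5=13116 → min 10045 | W₂..W₅: k=2: 0+14985+8·37·36=25641; k=3: 13320+8100+8·45·36=34380; k=4: 9805+0+8·5·36=11245 → min 11245.
Length 5: W₁..W₅: k=1: 0+11245+6·8·36=12973; k=2: 1776+14985+6·37·36=24753; k=3: 11766+8100+6·45·36=29586; k=4: 10045+0+6·5·36=11125 → min 11125.
Optimal parenthesization: ((W₁ × (W₂ × (W₃ × W₄))) × W₅) with cost 11125.

11125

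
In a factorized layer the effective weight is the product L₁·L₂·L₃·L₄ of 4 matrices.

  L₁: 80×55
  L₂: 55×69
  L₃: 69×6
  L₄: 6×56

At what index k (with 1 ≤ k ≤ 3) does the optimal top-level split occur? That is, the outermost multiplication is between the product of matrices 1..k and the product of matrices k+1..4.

3

Adjacent pairs: L₁L₂ = 80·55·69 = 303600; L₂L₃ = 55·69·6 = 22770; L₃L₄ = 69·6·56 = 23184.
Length 3: L₁..L₃: k=1: 0+22770+80·55·6=49170; k=2: 303600+0+80·69·6=336720 → min 49170 | L₂..L₄: k=2: 0+23184+55·69·56=235704; k=3: 22770+0+55·6·56=41250 → min 41250.
Top-level splits: k=1: (L₁..L₁)·(L₂..L₄) → 0+41250+80·55·56 = 287650; k=2: (L₁..L₂)·(L₃..L₄) → 303600+23184+80·69·56 = 635904; k=3: (L₁..L₃)·(L₄..L₄) → 49170+0+80·6·56 = 76050.
Best split is after L₃, i.e. k = 3.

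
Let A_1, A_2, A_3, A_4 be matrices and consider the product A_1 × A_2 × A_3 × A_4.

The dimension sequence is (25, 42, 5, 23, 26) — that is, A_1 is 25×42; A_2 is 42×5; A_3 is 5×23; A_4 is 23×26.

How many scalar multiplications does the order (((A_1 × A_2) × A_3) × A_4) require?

23075

(A_1 × A_2): 25×42 by 42×5 → 25×5, cost 25·42·5 = 5250
((A_1 × A_2) × A_3): 25×5 by 5×23 → 25×23, cost 25·5·23 = 2875; cumulative 8125
(((A_1 × A_2) × A_3) × A_4): 25×23 by 23×26 → 25×26, cost 25·23·26 = 14950; cumulative 23075
Total: 23075 scalar multiplications.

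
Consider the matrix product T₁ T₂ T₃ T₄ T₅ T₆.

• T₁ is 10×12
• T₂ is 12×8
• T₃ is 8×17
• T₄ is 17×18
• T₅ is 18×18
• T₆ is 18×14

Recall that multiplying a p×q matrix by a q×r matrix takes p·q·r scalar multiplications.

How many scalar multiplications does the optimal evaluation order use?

Adjacent pairs: T₁T₂ = 10·12·8 = 960; T₂T₃ = 12·8·17 = 1632; T₃T₄ = 8·17·18 = 2448; T₄T₅ = 17·18·18 = 5508; T₅T₆ = 18·18·14 = 4536.
Length 3: T₁..T₃: k=1: 0+1632+10·12·17=3672; k=2: 960+0+10·8·17=2320 → min 2320 | T₂..T₄: k=2: 0+2448+12·8·18=4176; k=3: 1632+0+12·17·18=5304 → min 4176 | T₃..T₅: k=3: 0+5508+8·17·18=7956; k=4: 2448+0+8·18·18=5040 → min 5040 | T₄..T₆: k=4: 0+4536+17·18·14=8820; k=5: 5508+0+17·18·14=9792 → min 8820.
Length 4: T₁..T₄: k=1: 0+4176+10·12·18=6336; k=2: 960+2448+10·8·18=4848; k=3: 2320+0+10·17·18=5380 → min 4848 | T₂..T₅: k=2: 0+5040+12·8·18=6768; k=3: 1632+5508+12·17·18=10812; k=4: 4176+0+12·18·18=8064 → min 6768 | T₃..T₆: k=3: 0+8820+8·17·14=10724; k=4: 2448+4536+8·18·14=9000; k=5: 5040+0+8·18·14=7056 → min 7056.
Length 5: T₁..T₅: k=1: 0+6768+10·12·18=8928; k=2: 960+5040+10·8·18=7440; k=3: 2320+5508+10·17·18=10888; k=4: 4848+0+10·18·18=8088 → min 7440 | T₂..T₆: k=2: 0+7056+12·8·14=8400; k=3: 1632+8820+12·17·14=13308; k=4: 4176+4536+12·18·14=11736; k=5: 6768+0+12·18·14=9792 → min 8400.
Length 6: T₁..T₆: k=1: 0+8400+10·12·14=10080; k=2: 960+7056+10·8·14=9136; k=3: 2320+8820+10·17·14=13520; k=4: 4848+4536+10·18·14=11904; k=5: 7440+0+10·18·14=9960 → min 9136.
Optimal order: ((T₁ T₂) (((T₃ T₄) T₅) T₆)) with cost 9136.

9136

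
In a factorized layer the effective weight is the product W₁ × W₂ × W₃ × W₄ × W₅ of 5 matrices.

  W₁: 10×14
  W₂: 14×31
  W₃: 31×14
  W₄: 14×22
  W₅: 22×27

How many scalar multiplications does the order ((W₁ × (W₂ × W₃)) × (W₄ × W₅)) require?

(W₂ × W₃): 14×31 by 31×14 → 14×14, cost 14·31·14 = 6076
(W₁ × (W₂ × W₃)): 10×14 by 14×14 → 10×14, cost 10·14·14 = 1960; cumulative 8036
(W₄ × W₅): 14×22 by 22×27 → 14×27, cost 14·22·27 = 8316
((W₁ × (W₂ × W₃)) × (W₄ × W₅)): 10×14 by 14×27 → 10×27, cost 10·14·27 = 3780; cumulative 20132
Total: 20132 scalar multiplications.

20132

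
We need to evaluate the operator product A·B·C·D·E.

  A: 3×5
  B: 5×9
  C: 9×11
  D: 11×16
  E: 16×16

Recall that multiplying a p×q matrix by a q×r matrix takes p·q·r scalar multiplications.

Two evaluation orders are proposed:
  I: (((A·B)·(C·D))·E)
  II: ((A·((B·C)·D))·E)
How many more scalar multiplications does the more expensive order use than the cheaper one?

536

Order I = (((A·B)·(C·D))·E): (A·B): 3×5 by 5×9 → 3×9, cost 3·5·9 = 135; (C·D): 9×11 by 11×16 → 9×16, cost 9·11·16 = 1584; ((A·B)·(C·D)): 3×9 by 9×16 → 3×16, cost 3·9·16 = 432; cumulative 2151; (((A·B)·(C·D))·E): 3×16 by 16×16 → 3×16, cost 3·16·16 = 768; cumulative 2919. Total 2919.
Order II = ((A·((B·C)·D))·E): (B·C): 5×9 by 9×11 → 5×11, cost 5·9·11 = 495; ((B·C)·D): 5×11 by 11×16 → 5×16, cost 5·11·16 = 880; cumulative 1375; (A·((B·C)·D)): 3×5 by 5×16 → 3×16, cost 3·5·16 = 240; cumulative 1615; ((A·((B·C)·D))·E): 3×16 by 16×16 → 3×16, cost 3·16·16 = 768; cumulative 2383. Total 2383.
Difference: |2919 − 2383| = 536.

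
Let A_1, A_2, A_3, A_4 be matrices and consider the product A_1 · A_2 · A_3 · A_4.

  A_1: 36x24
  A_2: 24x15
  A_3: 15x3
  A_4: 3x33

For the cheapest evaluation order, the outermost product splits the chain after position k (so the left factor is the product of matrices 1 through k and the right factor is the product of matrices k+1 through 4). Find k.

Adjacent pairs: A_1A_2 = 36·24·15 = 12960; A_2A_3 = 24·15·3 = 1080; A_3A_4 = 15·3·33 = 1485.
Length 3: A_1..A_3: k=1: 0+1080+36·24·3=3672; k=2: 12960+0+36·15·3=14580 → min 3672 | A_2..A_4: k=2: 0+1485+24·15·33=13365; k=3: 1080+0+24·3·33=3456 → min 3456.
Top-level splits: k=1: (A_1..A_1)·(A_2..A_4) → 0+3456+36·24·33 = 31968; k=2: (A_1..A_2)·(A_3..A_4) → 12960+1485+36·15·33 = 32265; k=3: (A_1..A_3)·(A_4..A_4) → 3672+0+36·3·33 = 7236.
Best split is after A_3, i.e. k = 3.

3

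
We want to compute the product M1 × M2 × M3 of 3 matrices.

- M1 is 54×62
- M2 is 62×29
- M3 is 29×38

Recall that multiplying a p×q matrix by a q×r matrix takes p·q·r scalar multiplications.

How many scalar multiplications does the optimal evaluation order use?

156600

Order (M1 × (M2 × M3)): (M2 × M3): 62×29 by 29×38 → 62×38, cost 62·29·38 = 68324; (M1 × (M2 × M3)): 54×62 by 62×38 → 54×38, cost 54·62·38 = 127224; cumulative 195548. Total 195548.
Order ((M1 × M2) × M3): (M1 × M2): 54×62 by 62×29 → 54×29, cost 54·62·29 = 97092; ((M1 × M2) × M3): 54×29 by 29×38 → 54×38, cost 54·29·38 = 59508; cumulative 156600. Total 156600.
Minimum: 156600.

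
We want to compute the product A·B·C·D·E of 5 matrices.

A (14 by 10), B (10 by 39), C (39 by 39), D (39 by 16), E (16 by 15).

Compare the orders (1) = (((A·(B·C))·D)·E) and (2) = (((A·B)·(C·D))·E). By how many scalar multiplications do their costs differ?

9126

Order (1) = (((A·(B·C))·D)·E): (B·C): 10×39 by 39×39 → 10×39, cost 10·39·39 = 15210; (A·(B·C)): 14×10 by 10×39 → 14×39, cost 14·10·39 = 5460; cumulative 20670; ((A·(B·C))·D): 14×39 by 39×16 → 14×16, cost 14·39·16 = 8736; cumulative 29406; (((A·(B·C))·D)·E): 14×16 by 16×15 → 14×15, cost 14·16·15 = 3360; cumulative 32766. Total 32766.
Order (2) = (((A·B)·(C·D))·E): (A·B): 14×10 by 10×39 → 14×39, cost 14·10·39 = 5460; (C·D): 39×39 by 39×16 → 39×16, cost 39·39·16 = 24336; ((A·B)·(C·D)): 14×39 by 39×16 → 14×16, cost 14·39·16 = 8736; cumulative 38532; (((A·B)·(C·D))·E): 14×16 by 16×15 → 14×15, cost 14·16·15 = 3360; cumulative 41892. Total 41892.
Difference: |32766 − 41892| = 9126.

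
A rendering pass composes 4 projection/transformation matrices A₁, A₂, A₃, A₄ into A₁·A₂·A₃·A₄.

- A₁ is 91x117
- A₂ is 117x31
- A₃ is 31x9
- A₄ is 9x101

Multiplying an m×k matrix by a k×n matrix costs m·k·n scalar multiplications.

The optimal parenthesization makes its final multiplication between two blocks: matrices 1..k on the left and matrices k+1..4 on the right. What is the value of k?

3

Adjacent pairs: A₁A₂ = 91·117·31 = 330057; A₂A₃ = 117·31·9 = 32643; A₃A₄ = 31·9·101 = 28179.
Length 3: A₁..A₃: k=1: 0+32643+91·117·9=128466; k=2: 330057+0+91·31·9=355446 → min 128466 | A₂..A₄: k=2: 0+28179+117·31·101=394506; k=3: 32643+0+117·9·101=138996 → min 138996.
Top-level splits: k=1: (A₁..A₁)·(A₂..A₄) → 0+138996+91·117·101 = 1214343; k=2: (A₁..A₂)·(A₃..A₄) → 330057+28179+91·31·101 = 643157; k=3: (A₁..A₃)·(A₄..A₄) → 128466+0+91·9·101 = 211185.
Best split is after A₃, i.e. k = 3.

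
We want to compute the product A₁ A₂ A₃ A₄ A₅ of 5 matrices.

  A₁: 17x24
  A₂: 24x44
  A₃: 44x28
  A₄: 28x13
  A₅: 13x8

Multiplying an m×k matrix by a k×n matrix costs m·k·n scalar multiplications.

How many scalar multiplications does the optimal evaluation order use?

24480

Adjacent pairs: A₁A₂ = 17·24·44 = 17952; A₂A₃ = 24·44·28 = 29568; A₃A₄ = 44·28·13 = 16016; A₄A₅ = 28·13·8 = 2912.
Length 3: A₁..A₃: k=1: 0+29568+17·24·28=40992; k=2: 17952+0+17·44·28=38896 → min 38896 | A₂..A₄: k=2: 0+16016+24·44·13=29744; k=3: 29568+0+24·28·13=38304 → min 29744 | A₃..A₅: k=3: 0+2912+44·28·8=12768; k=4: 16016+0+44·13·8=20592 → min 12768.
Length 4: A₁..A₄: k=1: 0+29744+17·24·13=35048; k=2: 17952+16016+17·44·13=43692; k=3: 38896+0+17·28·13=45084 → min 35048 | A₂..A₅: k=2: 0+12768+24·44·8=21216; k=3: 29568+2912+24·28·8=37856; k=4: 29744+0+24·13·8=32240 → min 21216.
Length 5: A₁..A₅: k=1: 0+21216+17·24·8=24480; k=2: 17952+12768+17·44·8=36704; k=3: 38896+2912+17·28·8=45616; k=4: 35048+0+17·13·8=36816 → min 24480.
Optimal order: (A₁ (A₂ (A₃ (A₄ A₅)))) with cost 24480.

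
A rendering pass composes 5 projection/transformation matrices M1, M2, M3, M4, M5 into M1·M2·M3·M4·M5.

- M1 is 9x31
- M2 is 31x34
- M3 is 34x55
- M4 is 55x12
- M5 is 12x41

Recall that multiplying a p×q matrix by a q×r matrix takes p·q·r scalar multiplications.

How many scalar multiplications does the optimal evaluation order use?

Adjacent pairs: M1M2 = 9·31·34 = 9486; M2M3 = 31·34·55 = 57970; M3M4 = 34·55·12 = 22440; M4M5 = 55·12·41 = 27060.
Length 3: M1..M3: k=1: 0+57970+9·31·55=73315; k=2: 9486+0+9·34·55=26316 → min 26316 | M2..M4: k=2: 0+22440+31·34·12=35088; k=3: 57970+0+31·55·12=78430 → min 35088 | M3..M5: k=3: 0+27060+34·55·41=103730; k=4: 22440+0+34·12·41=39168 → min 39168.
Length 4: M1..M4: k=1: 0+35088+9·31·12=38436; k=2: 9486+22440+9·34·12=35598; k=3: 26316+0+9·55·12=32256 → min 32256 | M2..M5: k=2: 0+39168+31·34·41=82382; k=3: 57970+27060+31·55·41=154935; k=4: 35088+0+31·12·41=50340 → min 50340.
Length 5: M1..M5: k=1: 0+50340+9·31·41=61779; k=2: 9486+39168+9·34·41=61200; k=3: 26316+27060+9·55·41=73671; k=4: 32256+0+9·12·41=36684 → min 36684.
Optimal order: ((((M1·M2)·M3)·M4)·M5) with cost 36684.

36684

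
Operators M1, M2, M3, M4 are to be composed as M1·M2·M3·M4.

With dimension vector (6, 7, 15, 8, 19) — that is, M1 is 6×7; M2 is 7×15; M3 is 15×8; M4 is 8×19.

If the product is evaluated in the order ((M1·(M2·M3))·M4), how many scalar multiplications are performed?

(M2·M3): 7×15 by 15×8 → 7×8, cost 7·15·8 = 840
(M1·(M2·M3)): 6×7 by 7×8 → 6×8, cost 6·7·8 = 336; cumulative 1176
((M1·(M2·M3))·M4): 6×8 by 8×19 → 6×19, cost 6·8·19 = 912; cumulative 2088
Total: 2088 scalar multiplications.

2088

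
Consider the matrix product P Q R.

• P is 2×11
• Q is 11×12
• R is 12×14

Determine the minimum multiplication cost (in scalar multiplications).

Order (P (Q R)): (Q R): 11×12 by 12×14 → 11×14, cost 11·12·14 = 1848; (P (Q R)): 2×11 by 11×14 → 2×14, cost 2·11·14 = 308; cumulative 2156. Total 2156.
Order ((P Q) R): (P Q): 2×11 by 11×12 → 2×12, cost 2·11·12 = 264; ((P Q) R): 2×12 by 12×14 → 2×14, cost 2·12·14 = 336; cumulative 600. Total 600.
Minimum: 600.

600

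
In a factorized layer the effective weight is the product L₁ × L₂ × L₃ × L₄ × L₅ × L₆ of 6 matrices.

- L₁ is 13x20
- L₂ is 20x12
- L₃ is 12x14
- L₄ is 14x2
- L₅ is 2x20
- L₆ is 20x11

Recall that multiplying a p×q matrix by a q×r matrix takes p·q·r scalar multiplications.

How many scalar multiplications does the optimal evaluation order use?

Adjacent pairs: L₁L₂ = 13·20·12 = 3120; L₂L₃ = 20·12·14 = 3360; L₃L₄ = 12·14·2 = 336; L₄L₅ = 14·2·20 = 560; L₅L₆ = 2·20·11 = 440.
Length 3: L₁..L₃: k=1: 0+3360+13·20·14=7000; k=2: 3120+0+13·12·14=5304 → min 5304 | L₂..L₄: k=2: 0+336+20·12·2=816; k=3: 3360+0+20·14·2=3920 → min 816 | L₃..L₅: k=3: 0+560+12·14·20=3920; k=4: 336+0+12·2·20=816 → min 816 | L₄..L₆: k=4: 0+440+14·2·11=748; k=5: 560+0+14·20·11=3640 → min 748.
Length 4: L₁..L₄: k=1: 0+816+13·20·2=1336; k=2: 3120+336+13·12·2=3768; k=3: 5304+0+13·14·2=5668 → min 1336 | L₂..L₅: k=2: 0+816+20·12·20=5616; k=3: 3360+560+20·14·20=9520; k=4: 816+0+20·2·20=1616 → min 1616 | L₃..L₆: k=3: 0+748+12·14·11=2596; k=4: 336+440+12·2·11=1040; k=5: 816+0+12·20·11=3456 → min 1040.
Length 5: L₁..L₅: k=1: 0+1616+13·20·20=6816; k=2: 3120+816+13·12·20=7056; k=3: 5304+560+13·14·20=9504; k=4: 1336+0+13·2·20=1856 → min 1856 | L₂..L₆: k=2: 0+1040+20·12·11=3680; k=3: 3360+748+20·14·11=7188; k=4: 816+440+20·2·11=1696; k=5: 1616+0+20·20·11=6016 → min 1696.
Length 6: L₁..L₆: k=1: 0+1696+13·20·11=4556; k=2: 3120+1040+13·12·11=5876; k=3: 5304+748+13·14·11=8054; k=4: 1336+440+13·2·11=2062; k=5: 1856+0+13·20·11=4716 → min 2062.
Optimal order: ((L₁ × (L₂ × (L₃ × L₄))) × (L₅ × L₆)) with cost 2062.

2062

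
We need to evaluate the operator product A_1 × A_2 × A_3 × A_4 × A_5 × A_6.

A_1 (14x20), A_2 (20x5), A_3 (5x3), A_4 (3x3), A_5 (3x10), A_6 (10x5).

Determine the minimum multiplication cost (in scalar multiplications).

Adjacent pairs: A_1A_2 = 14·20·5 = 1400; A_2A_3 = 20·5·3 = 300; A_3A_4 = 5·3·3 = 45; A_4A_5 = 3·3·10 = 90; A_5A_6 = 3·10·5 = 150.
Length 3: A_1..A_3: k=1: 0+300+14·20·3=1140; k=2: 1400+0+14·5·3=1610 → min 1140 | A_2..A_4: k=2: 0+45+20·5·3=345; k=3: 300+0+20·3·3=480 → min 345 | A_3..A_5: k=3: 0+90+5·3·10=240; k=4: 45+0+5·3·10=195 → min 195 | A_4..A_6: k=4: 0+150+3·3·5=195; k=5: 90+0+3·10·5=240 → min 195.
Length 4: A_1..A_4: k=1: 0+345+14·20·3=1185; k=2: 1400+45+14·5·3=1655; k=3: 1140+0+14·3·3=1266 → min 1185 | A_2..A_5: k=2: 0+195+20·5·10=1195; k=3: 300+90+20·3·10=990; k=4: 345+0+20·3·10=945 → min 945 | A_3..A_6: k=3: 0+195+5·3·5=270; k=4: 45+150+5·3·5=270; k=5: 195+0+5·10·5=445 → min 270.
Length 5: A_1..A_5: k=1: 0+945+14·20·10=3745; k=2: 1400+195+14·5·10=2295; k=3: 1140+90+14·3·10=1650; k=4: 1185+0+14·3·10=1605 → min 1605 | A_2..A_6: k=2: 0+270+20·5·5=770; k=3: 300+195+20·3·5=795; k=4: 345+150+20·3·5=795; k=5: 945+0+20·10·5=1945 → min 770.
Length 6: A_1..A_6: k=1: 0+770+14·20·5=2170; k=2: 1400+270+14·5·5=2020; k=3: 1140+195+14·3·5=1545; k=4: 1185+150+14·3·5=1545; k=5: 1605+0+14·10·5=2305 → min 1545.
Optimal order: ((A_1 × (A_2 × A_3)) × (A_4 × (A_5 × A_6))) with cost 1545.

1545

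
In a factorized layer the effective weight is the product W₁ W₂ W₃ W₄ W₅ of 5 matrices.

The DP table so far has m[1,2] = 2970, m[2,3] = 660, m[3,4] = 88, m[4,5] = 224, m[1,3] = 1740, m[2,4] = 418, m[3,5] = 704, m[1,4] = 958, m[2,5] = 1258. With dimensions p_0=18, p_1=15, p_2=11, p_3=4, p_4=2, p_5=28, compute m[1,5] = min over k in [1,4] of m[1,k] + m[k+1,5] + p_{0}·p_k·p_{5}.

m[1,5] = min over k∈[1,4] of m[1,k]+m[k+1,5]+p_{0}·p_k·p_{5}.
k=1: 0 + 1258 + 18·15·28 = 8818; k=2: 2970 + 704 + 18·11·28 = 9218; k=3: 1740 + 224 + 18·4·28 = 3980; k=4: 958 + 0 + 18·2·28 = 1966.
Minimum: 1966 at k=4.

1966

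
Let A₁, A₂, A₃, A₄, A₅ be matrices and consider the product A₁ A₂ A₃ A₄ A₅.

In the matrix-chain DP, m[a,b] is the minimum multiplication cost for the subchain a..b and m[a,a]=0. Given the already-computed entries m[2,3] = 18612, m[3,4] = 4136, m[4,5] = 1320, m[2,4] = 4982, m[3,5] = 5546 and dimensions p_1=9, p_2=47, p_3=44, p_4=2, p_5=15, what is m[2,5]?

5252

m[2,5] = min over k∈[2,4] of m[2,k]+m[k+1,5]+p_{1}·p_k·p_{5}.
k=2: 0 + 5546 + 9·47·15 = 11891; k=3: 18612 + 1320 + 9·44·15 = 25872; k=4: 4982 + 0 + 9·2·15 = 5252.
Minimum: 5252 at k=4.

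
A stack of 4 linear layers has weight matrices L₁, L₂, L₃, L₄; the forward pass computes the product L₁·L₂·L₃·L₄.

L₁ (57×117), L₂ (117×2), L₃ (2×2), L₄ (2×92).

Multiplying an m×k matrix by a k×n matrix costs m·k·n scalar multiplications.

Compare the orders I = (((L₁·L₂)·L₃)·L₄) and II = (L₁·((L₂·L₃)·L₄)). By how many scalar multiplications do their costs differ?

Order I = (((L₁·L₂)·L₃)·L₄): (L₁·L₂): 57×117 by 117×2 → 57×2, cost 57·117·2 = 13338; ((L₁·L₂)·L₃): 57×2 by 2×2 → 57×2, cost 57·2·2 = 228; cumulative 13566; (((L₁·L₂)·L₃)·L₄): 57×2 by 2×92 → 57×92, cost 57·2·92 = 10488; cumulative 24054. Total 24054.
Order II = (L₁·((L₂·L₃)·L₄)): (L₂·L₃): 117×2 by 2×2 → 117×2, cost 117·2·2 = 468; ((L₂·L₃)·L₄): 117×2 by 2×92 → 117×92, cost 117·2·92 = 21528; cumulative 21996; (L₁·((L₂·L₃)·L₄)): 57×117 by 117×92 → 57×92, cost 57·117·92 = 613548; cumulative 635544. Total 635544.
Difference: |24054 − 635544| = 611490.

611490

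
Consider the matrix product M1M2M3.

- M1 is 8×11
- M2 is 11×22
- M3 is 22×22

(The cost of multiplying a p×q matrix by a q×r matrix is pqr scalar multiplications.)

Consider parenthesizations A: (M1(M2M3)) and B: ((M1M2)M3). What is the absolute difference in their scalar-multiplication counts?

Order A = (M1(M2M3)): (M2M3): 11×22 by 22×22 → 11×22, cost 11·22·22 = 5324; (M1(M2M3)): 8×11 by 11×22 → 8×22, cost 8·11·22 = 1936; cumulative 7260. Total 7260.
Order B = ((M1M2)M3): (M1M2): 8×11 by 11×22 → 8×22, cost 8·11·22 = 1936; ((M1M2)M3): 8×22 by 22×22 → 8×22, cost 8·22·22 = 3872; cumulative 5808. Total 5808.
Difference: |7260 − 5808| = 1452.

1452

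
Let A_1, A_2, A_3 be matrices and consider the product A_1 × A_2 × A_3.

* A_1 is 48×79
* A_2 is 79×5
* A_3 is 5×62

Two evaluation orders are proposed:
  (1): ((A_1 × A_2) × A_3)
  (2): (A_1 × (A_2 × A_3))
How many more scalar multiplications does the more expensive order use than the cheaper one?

225754

Order (1) = ((A_1 × A_2) × A_3): (A_1 × A_2): 48×79 by 79×5 → 48×5, cost 48·79·5 = 18960; ((A_1 × A_2) × A_3): 48×5 by 5×62 → 48×62, cost 48·5·62 = 14880; cumulative 33840. Total 33840.
Order (2) = (A_1 × (A_2 × A_3)): (A_2 × A_3): 79×5 by 5×62 → 79×62, cost 79·5·62 = 24490; (A_1 × (A_2 × A_3)): 48×79 by 79×62 → 48×62, cost 48·79·62 = 235104; cumulative 259594. Total 259594.
Difference: |33840 − 259594| = 225754.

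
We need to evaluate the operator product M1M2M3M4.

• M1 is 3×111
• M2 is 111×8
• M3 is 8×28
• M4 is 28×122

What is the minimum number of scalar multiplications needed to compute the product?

Adjacent pairs: M1M2 = 3·111·8 = 2664; M2M3 = 111·8·28 = 24864; M3M4 = 8·28·122 = 27328.
Length 3: M1..M3: k=1: 0+24864+3·111·28=34188; k=2: 2664+0+3·8·28=3336 → min 3336 | M2..M4: k=2: 0+27328+111·8·122=135664; k=3: 24864+0+111·28·122=404040 → min 135664.
Length 4: M1..M4: k=1: 0+135664+3·111·122=176290; k=2: 2664+27328+3·8·122=32920; k=3: 3336+0+3·28·122=13584 → min 13584.
Optimal order: (((M1M2)M3)M4) with cost 13584.

13584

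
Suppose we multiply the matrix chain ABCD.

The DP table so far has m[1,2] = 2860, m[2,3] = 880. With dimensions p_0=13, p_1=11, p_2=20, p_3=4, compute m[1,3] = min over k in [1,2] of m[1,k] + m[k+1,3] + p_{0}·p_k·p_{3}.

1452

m[1,3] = min over k∈[1,2] of m[1,k]+m[k+1,3]+p_{0}·p_k·p_{3}.
k=1: 0 + 880 + 13·11·4 = 1452; k=2: 2860 + 0 + 13·20·4 = 3900.
Minimum: 1452 at k=1.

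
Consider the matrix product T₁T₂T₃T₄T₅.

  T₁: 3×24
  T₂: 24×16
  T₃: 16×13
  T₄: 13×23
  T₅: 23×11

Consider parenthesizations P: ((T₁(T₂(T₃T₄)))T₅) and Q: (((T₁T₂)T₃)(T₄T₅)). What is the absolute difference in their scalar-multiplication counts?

Order P = ((T₁(T₂(T₃T₄)))T₅): (T₃T₄): 16×13 by 13×23 → 16×23, cost 16·13·23 = 4784; (T₂(T₃T₄)): 24×16 by 16×23 → 24×23, cost 24·16·23 = 8832; cumulative 13616; (T₁(T₂(T₃T₄))): 3×24 by 24×23 → 3×23, cost 3·24·23 = 1656; cumulative 15272; ((T₁(T₂(T₃T₄)))T₅): 3×23 by 23×11 → 3×11, cost 3·23·11 = 759; cumulative 16031. Total 16031.
Order Q = (((T₁T₂)T₃)(T₄T₅)): (T₁T₂): 3×24 by 24×16 → 3×16, cost 3·24·16 = 1152; ((T₁T₂)T₃): 3×16 by 16×13 → 3×13, cost 3·16·13 = 624; cumulative 1776; (T₄T₅): 13×23 by 23×11 → 13×11, cost 13·23·11 = 3289; (((T₁T₂)T₃)(T₄T₅)): 3×13 by 13×11 → 3×11, cost 3·13·11 = 429; cumulative 5494. Total 5494.
Difference: |16031 − 5494| = 10537.

10537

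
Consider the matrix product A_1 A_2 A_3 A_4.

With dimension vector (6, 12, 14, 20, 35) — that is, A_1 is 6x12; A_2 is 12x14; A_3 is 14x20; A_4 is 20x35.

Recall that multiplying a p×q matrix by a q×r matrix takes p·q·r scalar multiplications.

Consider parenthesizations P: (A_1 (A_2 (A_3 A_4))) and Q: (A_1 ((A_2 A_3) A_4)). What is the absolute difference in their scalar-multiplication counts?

Order P = (A_1 (A_2 (A_3 A_4))): (A_3 A_4): 14×20 by 20×35 → 14×35, cost 14·20·35 = 9800; (A_2 (A_3 A_4)): 12×14 by 14×35 → 12×35, cost 12·14·35 = 5880; cumulative 15680; (A_1 (A_2 (A_3 A_4))): 6×12 by 12×35 → 6×35, cost 6·12·35 = 2520; cumulative 18200. Total 18200.
Order Q = (A_1 ((A_2 A_3) A_4)): (A_2 A_3): 12×14 by 14×20 → 12×20, cost 12·14·20 = 3360; ((A_2 A_3) A_4): 12×20 by 20×35 → 12×35, cost 12·20·35 = 8400; cumulative 11760; (A_1 ((A_2 A_3) A_4)): 6×12 by 12×35 → 6×35, cost 6·12·35 = 2520; cumulative 14280. Total 14280.
Difference: |18200 − 14280| = 3920.

3920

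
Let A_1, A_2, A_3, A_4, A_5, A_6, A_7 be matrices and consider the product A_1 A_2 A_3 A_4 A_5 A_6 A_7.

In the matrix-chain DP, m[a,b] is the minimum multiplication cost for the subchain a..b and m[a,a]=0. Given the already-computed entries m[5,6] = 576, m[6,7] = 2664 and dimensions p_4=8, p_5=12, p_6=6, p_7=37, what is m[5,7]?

m[5,7] = min over k∈[5,6] of m[5,k]+m[k+1,7]+p_{4}·p_k·p_{7}.
k=5: 0 + 2664 + 8·12·37 = 6216; k=6: 576 + 0 + 8·6·37 = 2352.
Minimum: 2352 at k=6.

2352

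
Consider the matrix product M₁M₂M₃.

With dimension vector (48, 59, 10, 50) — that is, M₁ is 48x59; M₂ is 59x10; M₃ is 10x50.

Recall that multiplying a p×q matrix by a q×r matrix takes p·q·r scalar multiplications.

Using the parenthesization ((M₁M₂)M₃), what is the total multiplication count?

52320

(M₁M₂): 48×59 by 59×10 → 48×10, cost 48·59·10 = 28320
((M₁M₂)M₃): 48×10 by 10×50 → 48×50, cost 48·10·50 = 24000; cumulative 52320
Total: 52320 scalar multiplications.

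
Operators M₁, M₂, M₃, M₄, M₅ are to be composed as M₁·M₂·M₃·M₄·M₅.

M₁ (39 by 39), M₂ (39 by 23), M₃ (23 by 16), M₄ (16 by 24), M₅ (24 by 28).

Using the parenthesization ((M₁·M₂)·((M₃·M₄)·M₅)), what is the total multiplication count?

(M₁·M₂): 39×39 by 39×23 → 39×23, cost 39·39·23 = 34983
(M₃·M₄): 23×16 by 16×24 → 23×24, cost 23·16·24 = 8832
((M₃·M₄)·M₅): 23×24 by 24×28 → 23×28, cost 23·24·28 = 15456; cumulative 24288
((M₁·M₂)·((M₃·M₄)·M₅)): 39×23 by 23×28 → 39×28, cost 39·23·28 = 25116; cumulative 84387
Total: 84387 scalar multiplications.

84387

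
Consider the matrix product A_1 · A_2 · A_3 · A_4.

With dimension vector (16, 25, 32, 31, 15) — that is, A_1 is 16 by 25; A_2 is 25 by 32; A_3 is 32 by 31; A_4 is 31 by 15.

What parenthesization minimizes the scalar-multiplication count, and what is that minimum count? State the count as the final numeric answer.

Adjacent pairs: A_1A_2 = 16·25·32 = 12800; A_2A_3 = 25·32·31 = 24800; A_3A_4 = 32·31·15 = 14880.
Length 3: A_1..A_3: k=1: 0+24800+16·25·31=37200; k=2: 12800+0+16·32·31=28672 → min 28672 | A_2..A_4: k=2: 0+14880+25·32·15=26880; k=3: 24800+0+25·31·15=36425 → min 26880.
Length 4: A_1..A_4: k=1: 0+26880+16·25·15=32880; k=2: 12800+14880+16·32·15=35360; k=3: 28672+0+16·31·15=36112 → min 32880.
Optimal parenthesization: (A_1 · (A_2 · (A_3 · A_4))) with cost 32880.

32880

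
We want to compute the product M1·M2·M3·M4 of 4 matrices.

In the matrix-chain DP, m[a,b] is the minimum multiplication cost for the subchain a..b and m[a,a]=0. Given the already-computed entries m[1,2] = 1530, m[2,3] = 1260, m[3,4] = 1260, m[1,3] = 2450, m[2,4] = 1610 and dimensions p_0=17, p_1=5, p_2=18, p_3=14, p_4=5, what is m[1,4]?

m[1,4] = min over k∈[1,3] of m[1,k]+m[k+1,4]+p_{0}·p_k·p_{4}.
k=1: 0 + 1610 + 17·5·5 = 2035; k=2: 1530 + 1260 + 17·18·5 = 4320; k=3: 2450 + 0 + 17·14·5 = 3640.
Minimum: 2035 at k=1.

2035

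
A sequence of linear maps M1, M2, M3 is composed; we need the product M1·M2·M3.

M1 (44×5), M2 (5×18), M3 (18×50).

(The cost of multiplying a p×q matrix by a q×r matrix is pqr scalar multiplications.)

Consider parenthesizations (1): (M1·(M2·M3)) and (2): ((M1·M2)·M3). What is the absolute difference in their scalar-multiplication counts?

28060

Order (1) = (M1·(M2·M3)): (M2·M3): 5×18 by 18×50 → 5×50, cost 5·18·50 = 4500; (M1·(M2·M3)): 44×5 by 5×50 → 44×50, cost 44·5·50 = 11000; cumulative 15500. Total 15500.
Order (2) = ((M1·M2)·M3): (M1·M2): 44×5 by 5×18 → 44×18, cost 44·5·18 = 3960; ((M1·M2)·M3): 44×18 by 18×50 → 44×50, cost 44·18·50 = 39600; cumulative 43560. Total 43560.
Difference: |15500 − 43560| = 28060.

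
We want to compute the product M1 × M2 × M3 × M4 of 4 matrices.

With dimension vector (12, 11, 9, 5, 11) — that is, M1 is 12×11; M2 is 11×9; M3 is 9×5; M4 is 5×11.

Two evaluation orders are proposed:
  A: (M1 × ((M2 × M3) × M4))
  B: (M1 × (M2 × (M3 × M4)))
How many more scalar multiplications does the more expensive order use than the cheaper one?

Order A = (M1 × ((M2 × M3) × M4)): (M2 × M3): 11×9 by 9×5 → 11×5, cost 11·9·5 = 495; ((M2 × M3) × M4): 11×5 by 5×11 → 11×11, cost 11·5·11 = 605; cumulative 1100; (M1 × ((M2 × M3) × M4)): 12×11 by 11×11 → 12×11, cost 12·11·11 = 1452; cumulative 2552. Total 2552.
Order B = (M1 × (M2 × (M3 × M4))): (M3 × M4): 9×5 by 5×11 → 9×11, cost 9·5·11 = 495; (M2 × (M3 × M4)): 11×9 by 9×11 → 11×11, cost 11·9·11 = 1089; cumulative 1584; (M1 × (M2 × (M3 × M4))): 12×11 by 11×11 → 12×11, cost 12·11·11 = 1452; cumulative 3036. Total 3036.
Difference: |2552 − 3036| = 484.

484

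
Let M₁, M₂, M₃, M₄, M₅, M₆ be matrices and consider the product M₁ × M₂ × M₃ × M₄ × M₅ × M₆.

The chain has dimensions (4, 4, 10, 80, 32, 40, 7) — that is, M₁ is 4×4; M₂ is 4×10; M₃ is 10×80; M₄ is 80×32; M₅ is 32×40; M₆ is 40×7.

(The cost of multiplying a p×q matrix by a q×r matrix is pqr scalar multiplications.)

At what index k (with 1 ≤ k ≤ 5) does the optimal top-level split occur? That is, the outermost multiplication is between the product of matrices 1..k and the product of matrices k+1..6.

Adjacent pairs: M₁M₂ = 4·4·10 = 160; M₂M₃ = 4·10·80 = 3200; M₃M₄ = 10·80·32 = 25600; M₄M₅ = 80·32·40 = 102400; M₅M₆ = 32·40·7 = 8960.
Length 3: M₁..M₃: k=1: 0+3200+4·4·80=4480; k=2: 160+0+4·10·80=3360 → min 3360 | M₂..M₄: k=2: 0+25600+4·10·32=26880; k=3: 3200+0+4·80·32=13440 → min 13440 | M₃..M₅: k=3: 0+102400+10·80·40=134400; k=4: 25600+0+10·32·40=38400 → min 38400 | M₄..M₆: k=4: 0+8960+80·32·7=26880; k=5: 102400+0+80·40·7=124800 → min 26880.
Length 4: M₁..M₄: k=1: 0+13440+4·4·32=13952; k=2: 160+25600+4·10·32=27040; k=3: 3360+0+4·80·32=13600 → min 13600 | M₂..M₅: k=2: 0+38400+4·10·40=40000; k=3: 3200+102400+4·80·40=118400; k=4: 13440+0+4·32·40=18560 → min 18560 | M₃..M₆: k=3: 0+26880+10·80·7=32480; k=4: 25600+8960+10·32·7=36800; k=5: 38400+0+10·40·7=41200 → min 32480.
Length 5: M₁..M₅: k=1: 0+18560+4·4·40=19200; k=2: 160+38400+4·10·40=40160; k=3: 3360+102400+4·80·40=118560; k=4: 13600+0+4·32·40=18720 → min 18720 | M₂..M₆: k=2: 0+32480+4·10·7=32760; k=3: 3200+26880+4·80·7=32320; k=4: 13440+8960+4·32·7=23296; k=5: 18560+0+4·40·7=19680 → min 19680.
Top-level splits: k=1: (M₁..M₁)·(M₂..M₆) → 0+19680+4·4·7 = 19792; k=2: (M₁..M₂)·(M₃..M₆) → 160+32480+4·10·7 = 32920; k=3: (M₁..M₃)·(M₄..M₆) → 3360+26880+4·80·7 = 32480; k=4: (M₁..M₄)·(M₅..M₆) → 13600+8960+4·32·7 = 23456; k=5: (M₁..M₅)·(M₆..M₆) → 18720+0+4·40·7 = 19840.
Best split is after M₁, i.e. k = 1.

1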